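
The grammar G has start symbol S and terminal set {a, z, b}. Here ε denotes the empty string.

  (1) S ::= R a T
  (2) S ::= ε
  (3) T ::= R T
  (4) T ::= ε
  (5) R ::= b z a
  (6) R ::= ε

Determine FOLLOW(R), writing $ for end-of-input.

{$, a, b}

FIRST(R): from R::=b z a we get {b}; from R::=ε we get {ε}. So FIRST(R) = {ε, b}.
FIRST(S): from S::=R a T we get {a, b}; from S::=ε we get {ε}. So FIRST(S) = {ε, a, b}.
FIRST(T): from T::=R T we get {ε, b}; from T::=ε we get {ε}. So FIRST(T) = {ε, b}.
FOLLOW(S) includes $ since S is the start symbol.
FOLLOW(S): S appears on no right-hand side. Thus FOLLOW(S) = {$}.
FOLLOW(T): in S::=R a T, the suffix after T is empty, so FOLLOW(T) ⊇ FOLLOW(S) = {$}; in T::=R T, the suffix after T is empty (adds nothing new). Thus FOLLOW(T) = {$}.
FOLLOW(R): in S::=R a T, R is followed by a T with FIRST {a}; in T::=R T, R is followed by T with FIRST {ε, b}; in T::=R T, the suffix after R is nullable, so FOLLOW(R) ⊇ FOLLOW(T) = {$}. Thus FOLLOW(R) = {$, a, b}.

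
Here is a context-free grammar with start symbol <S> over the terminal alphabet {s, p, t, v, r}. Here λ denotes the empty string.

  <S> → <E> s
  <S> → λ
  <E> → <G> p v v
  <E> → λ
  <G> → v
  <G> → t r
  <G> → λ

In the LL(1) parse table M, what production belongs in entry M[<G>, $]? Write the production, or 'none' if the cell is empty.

none

FIRST(<G>): from <G>→v we get {v}; from <G>→t r we get {t}; from <G>→λ we get {λ}. So FIRST(<G>) = {λ, t, v}.
FIRST(<E>): from <E>→<G> p v v we get {p, t, v}; from <E>→λ we get {λ}. So FIRST(<E>) = {λ, p, t, v}.
FIRST(<S>): from <S>→<E> s we get {p, s, t, v}; from <S>→λ we get {λ}. So FIRST(<S>) = {λ, p, s, t, v}.
FOLLOW(<S>) includes $ since <S> is the start symbol.
FOLLOW(<G>): in <E>→<G> p v v, <G> is followed by p v v with FIRST {p}. Thus FOLLOW(<G>) = {p}.
For <G> → v: FIRST(v) = {v}, so it goes in M[<G>, t] for t ∈ {v}.
For <G> → t r: FIRST(t r) = {t}, so it goes in M[<G>, t] for t ∈ {t}.
For <G> → λ: FIRST(λ) = {λ}, so it goes in M[<G>, t] for t ∈ {}; since λ ∈ FIRST, also for every t ∈ FOLLOW(<G>) = {p}.
None of these place a production in M[<G>, $].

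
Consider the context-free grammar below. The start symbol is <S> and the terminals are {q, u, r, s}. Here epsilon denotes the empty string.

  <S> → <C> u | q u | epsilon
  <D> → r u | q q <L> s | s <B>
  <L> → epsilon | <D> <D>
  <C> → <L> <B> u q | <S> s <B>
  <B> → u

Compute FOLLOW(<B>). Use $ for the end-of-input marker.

FIRST(<D>) = {q, r, s}
FIRST(<B>) = {u}
FIRST(<L>) = {epsilon, q, r, s}  (via <D> <D>)
FIRST(<S>) = {epsilon, q, r, s, u}  (via <C> u)
FIRST(<C>) = {q, r, s, u}  (via <L> <B> u q, <S> s <B>)
FOLLOW(<S>) includes $ since <S> is the start symbol.
FOLLOW(<S>): in <C>→<S> s <B>, <S> is followed by s <B> with FIRST {s}. Thus FOLLOW(<S>) = {$, s}.
FOLLOW(<L>): in <D>→q q <L> s, <L> is followed by s with FIRST {s}; in <C>→<L> <B> u q, <L> is followed by <B> u q with FIRST {u}. Thus FOLLOW(<L>) = {s, u}.
FOLLOW(<D>): in <L>→<D> <D> (occurrence 1), <D> is followed by <D> with FIRST {q, r, s}; in <L>→<D> <D> (occurrence 2), the suffix after <D> is empty, so FOLLOW(<D>) ⊇ FOLLOW(<L>) = {s, u}. Thus FOLLOW(<D>) = {q, r, s, u}.
FOLLOW(<C>): in <S>→<C> u, <C> is followed by u with FIRST {u}. Thus FOLLOW(<C>) = {u}.
FOLLOW(<B>): in <D>→s <B>, the suffix after <B> is empty, so FOLLOW(<B>) ⊇ FOLLOW(<D>) = {q, r, s, u}; in <C>→<L> <B> u q, <B> is followed by u q with FIRST {u}; in <C>→<S> s <B>, the suffix after <B> is empty, so FOLLOW(<B>) ⊇ FOLLOW(<C>) = {u}. Thus FOLLOW(<B>) = {q, r, s, u}.

{q, r, s, u}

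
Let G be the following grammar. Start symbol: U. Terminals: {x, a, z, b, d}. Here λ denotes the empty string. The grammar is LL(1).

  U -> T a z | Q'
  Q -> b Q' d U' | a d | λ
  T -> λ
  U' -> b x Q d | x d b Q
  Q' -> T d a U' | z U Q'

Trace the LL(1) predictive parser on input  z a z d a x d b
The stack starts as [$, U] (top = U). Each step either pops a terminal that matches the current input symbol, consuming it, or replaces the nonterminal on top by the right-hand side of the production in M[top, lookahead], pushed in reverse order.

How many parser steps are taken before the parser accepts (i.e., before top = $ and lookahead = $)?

16

      Stack       Input              Action
   1  $ U         z a z d a x d b $  expand U -> Q'
   2  $ Q'        z a z d a x d b $  expand Q' -> z U Q'
   3  $ Q' U z    z a z d a x d b $  match z
   4  $ Q' U      a z d a x d b $    expand U -> T a z
   5  $ Q' z a T  a z d a x d b $    expand T -> λ
   6  $ Q' z a    a z d a x d b $    match a
   7  $ Q' z      z d a x d b $      match z
   8  $ Q'        d a x d b $        expand Q' -> T d a U'
   9  $ U' a d T  d a x d b $        expand T -> λ
  10  $ U' a d    d a x d b $        match d
  11  $ U' a      a x d b $          match a
  12  $ U'        x d b $            expand U' -> x d b Q
  13  $ Q b d x   x d b $            match x
  14  $ Q b d     d b $              match d
  15  $ Q b       b $                match b
  16  $ Q         $                  expand Q -> λ
Accept reached after 16 steps.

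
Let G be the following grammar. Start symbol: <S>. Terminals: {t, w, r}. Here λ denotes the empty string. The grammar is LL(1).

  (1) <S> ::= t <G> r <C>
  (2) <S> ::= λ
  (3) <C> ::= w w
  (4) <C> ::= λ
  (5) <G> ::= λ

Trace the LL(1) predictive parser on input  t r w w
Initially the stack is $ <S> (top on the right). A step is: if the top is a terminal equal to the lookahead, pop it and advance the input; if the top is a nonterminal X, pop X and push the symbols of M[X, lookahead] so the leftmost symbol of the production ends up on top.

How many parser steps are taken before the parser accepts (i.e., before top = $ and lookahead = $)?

step 1: stack=$ <S>  input=t r w w $  — expand <S> ::= t <G> r <C>
step 2: stack=$ <C> r <G> t  input=t r w w $  — match t
step 3: stack=$ <C> r <G>  input=r w w $  — expand <G> ::= λ
step 4: stack=$ <C> r  input=r w w $  — match r
step 5: stack=$ <C>  input=w w $  — expand <C> ::= w w
step 6: stack=$ w w  input=w w $  — match w
step 7: stack=$ w  input=w $  — match w
Accept reached after 7 steps.

7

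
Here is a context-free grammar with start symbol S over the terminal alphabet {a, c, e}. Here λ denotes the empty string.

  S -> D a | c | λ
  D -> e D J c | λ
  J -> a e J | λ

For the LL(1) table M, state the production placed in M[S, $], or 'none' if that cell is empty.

S -> λ

FIRST(D): from D->e D J c we get {e}; from D->λ we get {λ}. So FIRST(D) = {λ, e}.
FIRST(J): from J->a e J we get {a}; from J->λ we get {λ}. So FIRST(J) = {λ, a}.
FIRST(S): from S->D a we get {a, e}; from S->c we get {c}; from S->λ we get {λ}. So FIRST(S) = {λ, a, c, e}.
FOLLOW(S) includes $ since S is the start symbol.
FOLLOW(S): S appears on no right-hand side. Thus FOLLOW(S) = {$}.
For S -> D a: FIRST(D a) = {a, e}, so it goes in M[S, t] for t ∈ {a, e}.
For S -> c: FIRST(c) = {c}, so it goes in M[S, t] for t ∈ {c}.
For S -> λ: FIRST(λ) = {λ}, so it goes in M[S, t] for t ∈ {}; since λ ∈ FIRST, also for every t ∈ FOLLOW(S) = {$}.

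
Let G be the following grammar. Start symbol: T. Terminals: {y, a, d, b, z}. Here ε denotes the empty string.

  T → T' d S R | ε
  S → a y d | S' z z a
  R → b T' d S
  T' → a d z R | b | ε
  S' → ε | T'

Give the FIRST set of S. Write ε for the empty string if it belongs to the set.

FIRST(R) = {b}
FIRST(T') = {ε, a, b}
FIRST(T) = {ε, a, b, d}  (via T' d S R)
FIRST(S') = {ε, a, b}  (via T')
FIRST(S) = {a, b, z}  (via S' z z a)

{a, b, z}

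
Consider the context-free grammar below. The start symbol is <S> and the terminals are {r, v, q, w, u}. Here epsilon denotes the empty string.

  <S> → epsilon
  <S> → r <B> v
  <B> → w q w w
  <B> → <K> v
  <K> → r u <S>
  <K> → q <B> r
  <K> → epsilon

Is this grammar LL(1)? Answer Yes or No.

FIRST(<S>) = {epsilon, r}
FIRST(<B>) = {q, r, v, w}
FIRST(<K>) = {epsilon, q, r}
FOLLOW(<S>) = {$, v}
FOLLOW(<B>) = {r, v}
FOLLOW(<K>) = {v}
Each cell of M receives at most one production.

Yes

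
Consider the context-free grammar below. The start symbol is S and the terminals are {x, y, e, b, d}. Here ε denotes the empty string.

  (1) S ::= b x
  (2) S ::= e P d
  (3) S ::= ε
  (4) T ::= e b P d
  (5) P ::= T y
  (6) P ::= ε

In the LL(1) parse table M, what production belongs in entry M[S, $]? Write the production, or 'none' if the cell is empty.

FIRST(S) = {ε, b, e}
FIRST(T) = {e}
FIRST(P) = {ε, e}  (via T y)
FOLLOW(S) includes $ since S is the start symbol.
FOLLOW(S): S appears on no right-hand side. Thus FOLLOW(S) = {$}.
For S ::= b x: FIRST(b x) = {b}, so it goes in M[S, t] for t ∈ {b}.
For S ::= e P d: FIRST(e P d) = {e}, so it goes in M[S, t] for t ∈ {e}.
For S ::= ε: FIRST(ε) = {ε}, so it goes in M[S, t] for t ∈ {}; since ε ∈ FIRST, also for every t ∈ FOLLOW(S) = {$}.

S ::= ε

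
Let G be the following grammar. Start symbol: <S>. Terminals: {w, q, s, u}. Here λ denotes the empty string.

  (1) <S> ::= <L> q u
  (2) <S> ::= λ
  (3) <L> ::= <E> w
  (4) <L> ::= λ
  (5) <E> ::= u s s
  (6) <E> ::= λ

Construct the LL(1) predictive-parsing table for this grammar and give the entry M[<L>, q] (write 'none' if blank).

<L> ::= λ

FIRST(<E>): from <E>::=u s s we get {u}; from <E>::=λ we get {λ}. So FIRST(<E>) = {λ, u}.
FIRST(<L>): from <L>::=<E> w we get {u, w}; from <L>::=λ we get {λ}. So FIRST(<L>) = {λ, u, w}.
FIRST(<S>): from <S>::=<L> q u we get {q, u, w}; from <S>::=λ we get {λ}. So FIRST(<S>) = {λ, q, u, w}.
FOLLOW(<S>) includes $ since <S> is the start symbol.
FOLLOW(<L>): in <S>::=<L> q u, <L> is followed by q u with FIRST {q}. Thus FOLLOW(<L>) = {q}.
For <L> ::= <E> w: FIRST(<E> w) = {u, w}, so it goes in M[<L>, t] for t ∈ {u, w}.
For <L> ::= λ: FIRST(λ) = {λ}, so it goes in M[<L>, t] for t ∈ {}; since λ ∈ FIRST, also for every t ∈ FOLLOW(<L>) = {q}.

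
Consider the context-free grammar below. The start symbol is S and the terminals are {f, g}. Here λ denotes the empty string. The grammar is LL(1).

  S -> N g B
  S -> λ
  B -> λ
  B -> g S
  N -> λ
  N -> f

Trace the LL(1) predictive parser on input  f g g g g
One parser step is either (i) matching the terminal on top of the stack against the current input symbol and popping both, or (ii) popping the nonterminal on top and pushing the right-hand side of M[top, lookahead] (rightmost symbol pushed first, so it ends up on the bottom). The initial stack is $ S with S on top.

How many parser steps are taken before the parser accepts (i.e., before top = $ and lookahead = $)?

12

step 1: stack=$ S  input=f g g g g $  — expand S -> N g B
step 2: stack=$ B g N  input=f g g g g $  — expand N -> f
step 3: stack=$ B g f  input=f g g g g $  — match f
step 4: stack=$ B g  input=g g g g $  — match g
step 5: stack=$ B  input=g g g $  — expand B -> g S
step 6: stack=$ S g  input=g g g $  — match g
step 7: stack=$ S  input=g g $  — expand S -> N g B
step 8: stack=$ B g N  input=g g $  — expand N -> λ
step 9: stack=$ B g  input=g g $  — match g
step 10: stack=$ B  input=g $  — expand B -> g S
step 11: stack=$ S g  input=g $  — match g
step 12: stack=$ S  input=$  — expand S -> λ
Accept reached after 12 steps.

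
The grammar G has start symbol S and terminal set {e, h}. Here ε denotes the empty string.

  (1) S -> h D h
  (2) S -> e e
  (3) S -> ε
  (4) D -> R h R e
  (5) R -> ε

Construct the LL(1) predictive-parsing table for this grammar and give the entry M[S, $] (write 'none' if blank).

S -> ε

FIRST(S): from S->h D h we get {h}; from S->e e we get {e}; from S->ε we get {ε}. So FIRST(S) = {ε, e, h}.
FIRST(R): from R->ε we get {ε}. So FIRST(R) = {ε}.
FIRST(D): from D->R h R e we get {h}. So FIRST(D) = {h}.
FOLLOW(S) includes $ since S is the start symbol.
FOLLOW(S): S appears on no right-hand side. Thus FOLLOW(S) = {$}.
For S -> h D h: FIRST(h D h) = {h}, so it goes in M[S, t] for t ∈ {h}.
For S -> e e: FIRST(e e) = {e}, so it goes in M[S, t] for t ∈ {e}.
For S -> ε: FIRST(ε) = {ε}, so it goes in M[S, t] for t ∈ {}; since ε ∈ FIRST, also for every t ∈ FOLLOW(S) = {$}.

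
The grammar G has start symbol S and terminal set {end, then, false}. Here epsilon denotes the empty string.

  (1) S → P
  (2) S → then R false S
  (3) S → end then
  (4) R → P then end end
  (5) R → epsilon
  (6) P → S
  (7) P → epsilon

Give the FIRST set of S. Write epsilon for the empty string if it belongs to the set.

{epsilon, end, then}

FIRST(S) = {epsilon, end, then}  (via P)
FIRST(P) = {epsilon, end, then}  (via S)
FIRST(R) = {epsilon, end, then}  (via P then end end)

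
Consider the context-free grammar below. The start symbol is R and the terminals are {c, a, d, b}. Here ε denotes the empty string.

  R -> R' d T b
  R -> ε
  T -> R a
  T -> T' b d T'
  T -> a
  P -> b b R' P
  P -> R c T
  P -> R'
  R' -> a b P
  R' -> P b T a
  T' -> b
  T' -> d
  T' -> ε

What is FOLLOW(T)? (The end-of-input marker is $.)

FIRST(T') = {ε, b, d}
FIRST(R) = {ε, a, b, c}  (via R' d T b)
FIRST(T) = {a, b, c, d}  (via R a, T' b d T')
FIRST(P) = {a, b, c}  (via R c T, R')
FIRST(R') = {a, b, c}  (via P b T a)
FOLLOW(R) includes $ since R is the start symbol.
FOLLOW(R): in T->R a, R is followed by a with FIRST {a}; in P->R c T, R is followed by c T with FIRST {c}. Thus FOLLOW(R) = {$, a, c}.
FOLLOW(T): in R->R' d T b, T is followed by b with FIRST {b}; in P->R c T, the suffix after T is empty, so FOLLOW(T) ⊇ FOLLOW(P) = {a, b, c, d}; in R'->P b T a, T is followed by a with FIRST {a}. Thus FOLLOW(T) = {a, b, c, d}.
FOLLOW(T'): in T->T' b d T' (occurrence 1), T' is followed by b d T' with FIRST {b}; in T->T' b d T' (occurrence 2), the suffix after T' is empty, so FOLLOW(T') ⊇ FOLLOW(T) = {a, b, c, d}. Thus FOLLOW(T') = {a, b, c, d}.
FOLLOW(P): in P->b b R' P, the suffix after P is empty (adds nothing new); in R'->a b P, the suffix after P is empty, so FOLLOW(P) ⊇ FOLLOW(R') = {a, b, c, d}; in R'->P b T a, P is followed by b T a with FIRST {b}. Thus FOLLOW(P) = {a, b, c, d}.
FOLLOW(R'): in R->R' d T b, R' is followed by d T b with FIRST {d}; in P->b b R' P, R' is followed by P with FIRST {a, b, c}; in P->R', the suffix after R' is empty, so FOLLOW(R') ⊇ FOLLOW(P) = {a, b, c, d}. Thus FOLLOW(R') = {a, b, c, d}.

{a, b, c, d}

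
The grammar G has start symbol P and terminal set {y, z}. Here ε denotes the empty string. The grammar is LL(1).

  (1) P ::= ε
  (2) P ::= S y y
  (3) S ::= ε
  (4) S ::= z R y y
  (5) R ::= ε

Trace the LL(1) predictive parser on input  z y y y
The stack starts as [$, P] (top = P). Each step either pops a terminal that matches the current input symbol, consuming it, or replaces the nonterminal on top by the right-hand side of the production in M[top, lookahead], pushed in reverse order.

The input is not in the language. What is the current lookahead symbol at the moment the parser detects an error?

$

step 1: stack=$ P  input=z y y y $  — expand P ::= S y y
step 2: stack=$ y y S  input=z y y y $  — expand S ::= z R y y
step 3: stack=$ y y y y R z  input=z y y y $  — match z
step 4: stack=$ y y y y R  input=y y y $  — expand R ::= ε
step 5: stack=$ y y y y  input=y y y $  — match y
step 6: stack=$ y y y  input=y y $  — match y
step 7: stack=$ y y  input=y $  — match y
step 8: stack=$ y  input=$  — error: top is terminal y but lookahead is $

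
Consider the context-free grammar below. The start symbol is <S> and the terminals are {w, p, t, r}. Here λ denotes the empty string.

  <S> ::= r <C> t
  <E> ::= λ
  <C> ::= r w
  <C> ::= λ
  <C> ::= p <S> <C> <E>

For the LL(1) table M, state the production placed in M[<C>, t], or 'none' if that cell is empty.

FIRST(<S>): from <S>::=r <C> t we get {r}. So FIRST(<S>) = {r}.
FIRST(<E>): from <E>::=λ we get {λ}. So FIRST(<E>) = {λ}.
FIRST(<C>): from <C>::=r w we get {r}; from <C>::=λ we get {λ}; from <C>::=p <S> <C> <E> we get {p}. So FIRST(<C>) = {λ, p, r}.
FOLLOW(<S>) includes $ since <S> is the start symbol.
FOLLOW(<C>): in <S>::=r <C> t, <C> is followed by t with FIRST {t}; in <C>::=p <S> <C> <E>, <C> is followed by <E> with FIRST {λ}; in <C>::=p <S> <C> <E>, the suffix after <C> is nullable (adds nothing new). Thus FOLLOW(<C>) = {t}.
For <C> ::= r w: FIRST(r w) = {r}, so it goes in M[<C>, t] for t ∈ {r}.
For <C> ::= λ: FIRST(λ) = {λ}, so it goes in M[<C>, t] for t ∈ {}; since λ ∈ FIRST, also for every t ∈ FOLLOW(<C>) = {t}.
For <C> ::= p <S> <C> <E>: FIRST(p <S> <C> <E>) = {p}, so it goes in M[<C>, t] for t ∈ {p}.

<C> ::= λ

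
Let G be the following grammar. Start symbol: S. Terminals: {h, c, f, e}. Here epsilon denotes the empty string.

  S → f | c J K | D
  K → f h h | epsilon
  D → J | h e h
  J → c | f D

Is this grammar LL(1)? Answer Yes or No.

FIRST(S) = {c, f, h}
FIRST(K) = {epsilon, f}
FIRST(D) = {c, f, h}
FIRST(J) = {c, f}
FOLLOW(S) = {$}
FOLLOW(K) = {$}
FOLLOW(D) = {$, f}
FOLLOW(J) = {$, f}
Cell M[S, c] receives both S → c J K and S → D — the grammar is not LL(1).

No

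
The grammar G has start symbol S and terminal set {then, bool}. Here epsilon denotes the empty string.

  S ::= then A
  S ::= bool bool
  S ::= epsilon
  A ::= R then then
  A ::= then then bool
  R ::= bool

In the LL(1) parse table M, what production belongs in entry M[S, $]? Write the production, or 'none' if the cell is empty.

FIRST(S): from S::=then A we get {then}; from S::=bool bool we get {bool}; from S::=epsilon we get {epsilon}. So FIRST(S) = {epsilon, bool, then}.
FIRST(R): from R::=bool we get {bool}. So FIRST(R) = {bool}.
FIRST(A): from A::=R then then we get {bool}; from A::=then then bool we get {then}. So FIRST(A) = {bool, then}.
FOLLOW(S) includes $ since S is the start symbol.
FOLLOW(S): S appears on no right-hand side. Thus FOLLOW(S) = {$}.
For S ::= then A: FIRST(then A) = {then}, so it goes in M[S, t] for t ∈ {then}.
For S ::= bool bool: FIRST(bool bool) = {bool}, so it goes in M[S, t] for t ∈ {bool}.
For S ::= epsilon: FIRST(epsilon) = {epsilon}, so it goes in M[S, t] for t ∈ {}; since epsilon ∈ FIRST, also for every t ∈ FOLLOW(S) = {$}.

S ::= epsilon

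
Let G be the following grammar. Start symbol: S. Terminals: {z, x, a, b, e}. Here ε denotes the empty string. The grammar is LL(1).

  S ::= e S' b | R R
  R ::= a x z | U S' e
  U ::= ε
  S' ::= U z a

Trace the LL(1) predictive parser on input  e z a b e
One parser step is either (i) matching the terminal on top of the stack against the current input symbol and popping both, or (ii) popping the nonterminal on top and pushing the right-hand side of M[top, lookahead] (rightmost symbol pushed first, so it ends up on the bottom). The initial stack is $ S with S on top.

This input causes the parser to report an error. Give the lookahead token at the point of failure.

e

     Stack      Input        Action
  1  $ S        e z a b e $  expand S ::= e S' b
  2  $ b S' e   e z a b e $  match e
  3  $ b S'     z a b e $    expand S' ::= U z a
  4  $ b a z U  z a b e $    expand U ::= ε
  5  $ b a z    z a b e $    match z
  6  $ b a      a b e $      match a
  7  $ b        b e $        match b
  8  $          e $          error: stack empty but input remains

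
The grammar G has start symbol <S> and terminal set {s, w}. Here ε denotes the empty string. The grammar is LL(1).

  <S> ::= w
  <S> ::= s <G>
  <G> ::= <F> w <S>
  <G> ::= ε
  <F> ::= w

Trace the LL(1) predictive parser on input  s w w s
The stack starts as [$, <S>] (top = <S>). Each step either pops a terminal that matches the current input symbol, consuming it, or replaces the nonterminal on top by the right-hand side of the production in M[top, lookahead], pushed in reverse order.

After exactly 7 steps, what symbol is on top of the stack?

     Stack        Input      Action
  1  $ <S>        s w w s $  expand <S> ::= s <G>
  2  $ <G> s      s w w s $  match s
  3  $ <G>        w w s $    expand <G> ::= <F> w <S>
  4  $ <S> w <F>  w w s $    expand <F> ::= w
  5  $ <S> w w    w w s $    match w
  6  $ <S> w      w s $      match w
  7  $ <S>        s $        expand <S> ::= s <G>
Stack after step 7: $ <G> s (top = s).

s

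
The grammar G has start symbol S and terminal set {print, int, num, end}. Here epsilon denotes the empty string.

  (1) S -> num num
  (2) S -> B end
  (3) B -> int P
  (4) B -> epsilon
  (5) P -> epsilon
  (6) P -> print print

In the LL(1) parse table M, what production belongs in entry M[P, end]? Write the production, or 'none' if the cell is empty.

P -> epsilon

FIRST(B) = {epsilon, int}
FIRST(P) = {epsilon, print}
FIRST(S) = {end, int, num}  (via B end)
FOLLOW(S) includes $ since S is the start symbol.
FOLLOW(B): in S->B end, B is followed by end with FIRST {end}. Thus FOLLOW(B) = {end}.
FOLLOW(P): in B->int P, the suffix after P is empty, so FOLLOW(P) ⊇ FOLLOW(B) = {end}. Thus FOLLOW(P) = {end}.
For P -> epsilon: FIRST(epsilon) = {epsilon}, so it goes in M[P, t] for t ∈ {}; since epsilon ∈ FIRST, also for every t ∈ FOLLOW(P) = {end}.
For P -> print print: FIRST(print print) = {print}, so it goes in M[P, t] for t ∈ {print}.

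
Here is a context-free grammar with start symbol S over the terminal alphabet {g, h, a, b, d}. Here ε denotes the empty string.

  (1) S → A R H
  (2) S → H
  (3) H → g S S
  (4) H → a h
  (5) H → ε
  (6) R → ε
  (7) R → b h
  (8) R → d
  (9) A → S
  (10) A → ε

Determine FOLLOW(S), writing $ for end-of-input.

FIRST(H) = {ε, a, g}
FIRST(R) = {ε, b, d}
FIRST(S) = {ε, a, b, d, g}  (via A R H, H)
FIRST(A) = {ε, a, b, d, g}  (via S)
FOLLOW(S) includes $ since S is the start symbol.
FOLLOW(S): in H→g S S (occurrence 1), S is followed by S with FIRST {ε, a, b, d, g}; in H→g S S (occurrence 1), the suffix after S is nullable, so FOLLOW(S) ⊇ FOLLOW(H) = {$, a, b, d, g}; in H→g S S (occurrence 2), the suffix after S is empty, so FOLLOW(S) ⊇ FOLLOW(H) = {$, a, b, d, g}; in A→S, the suffix after S is empty, so FOLLOW(S) ⊇ FOLLOW(A) = {$, a, b, d, g}. Thus FOLLOW(S) = {$, a, b, d, g}.
FOLLOW(H): in S→A R H, the suffix after H is empty, so FOLLOW(H) ⊇ FOLLOW(S) = {$, a, b, d, g}; in S→H, the suffix after H is empty, so FOLLOW(H) ⊇ FOLLOW(S) = {$, a, b, d, g}. Thus FOLLOW(H) = {$, a, b, d, g}.
FOLLOW(R): in S→A R H, R is followed by H with FIRST {ε, a, g}; in S→A R H, the suffix after R is nullable, so FOLLOW(R) ⊇ FOLLOW(S) = {$, a, b, d, g}. Thus FOLLOW(R) = {$, a, b, d, g}.
FOLLOW(A): in S→A R H, A is followed by R H with FIRST {ε, a, b, d, g}; in S→A R H, the suffix after A is nullable, so FOLLOW(A) ⊇ FOLLOW(S) = {$, a, b, d, g}. Thus FOLLOW(A) = {$, a, b, d, g}.

{$, a, b, d, g}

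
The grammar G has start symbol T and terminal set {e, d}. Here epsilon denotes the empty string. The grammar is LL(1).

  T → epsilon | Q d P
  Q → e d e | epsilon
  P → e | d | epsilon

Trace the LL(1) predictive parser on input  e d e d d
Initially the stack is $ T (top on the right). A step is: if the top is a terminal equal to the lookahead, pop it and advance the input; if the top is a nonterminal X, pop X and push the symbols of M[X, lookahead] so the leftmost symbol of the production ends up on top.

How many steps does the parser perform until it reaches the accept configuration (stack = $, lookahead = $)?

8

step 1: stack=$ T  input=e d e d d $  — expand T → Q d P
step 2: stack=$ P d Q  input=e d e d d $  — expand Q → e d e
step 3: stack=$ P d e d e  input=e d e d d $  — match e
step 4: stack=$ P d e d  input=d e d d $  — match d
step 5: stack=$ P d e  input=e d d $  — match e
step 6: stack=$ P d  input=d d $  — match d
step 7: stack=$ P  input=d $  — expand P → d
step 8: stack=$ d  input=d $  — match d
Accept reached after 8 steps.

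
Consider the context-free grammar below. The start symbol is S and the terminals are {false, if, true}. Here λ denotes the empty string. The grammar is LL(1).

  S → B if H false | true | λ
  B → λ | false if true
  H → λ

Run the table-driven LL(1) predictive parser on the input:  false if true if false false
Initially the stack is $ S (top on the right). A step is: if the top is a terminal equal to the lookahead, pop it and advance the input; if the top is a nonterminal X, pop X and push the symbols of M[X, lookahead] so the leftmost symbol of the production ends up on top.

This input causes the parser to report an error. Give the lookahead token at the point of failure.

false

     Stack                       Input                           Action
  1  $ S                         false if true if false false $  expand S → B if H false
  2  $ false H if B              false if true if false false $  expand B → false if true
  3  $ false H if true if false  false if true if false false $  match false
  4  $ false H if true if        if true if false false $        match if
  5  $ false H if true           true if false false $           match true
  6  $ false H if                if false false $                match if
  7  $ false H                   false false $                   expand H → λ
  8  $ false                     false false $                   match false
  9  $                           false $                         error: stack empty but input remains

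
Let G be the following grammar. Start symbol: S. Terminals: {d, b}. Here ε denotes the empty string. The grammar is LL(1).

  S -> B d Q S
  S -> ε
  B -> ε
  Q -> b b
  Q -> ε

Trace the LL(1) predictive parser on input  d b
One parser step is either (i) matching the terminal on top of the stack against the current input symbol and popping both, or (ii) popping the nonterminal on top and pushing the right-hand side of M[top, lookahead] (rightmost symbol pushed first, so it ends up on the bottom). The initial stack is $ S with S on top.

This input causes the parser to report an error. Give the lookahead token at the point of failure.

     Stack      Input  Action
  1  $ S        d b $  expand S -> B d Q S
  2  $ S Q d B  d b $  expand B -> ε
  3  $ S Q d    d b $  match d
  4  $ S Q      b $    expand Q -> b b
  5  $ S b b    b $    match b
  6  $ S b      $      error: top is terminal b but lookahead is $

$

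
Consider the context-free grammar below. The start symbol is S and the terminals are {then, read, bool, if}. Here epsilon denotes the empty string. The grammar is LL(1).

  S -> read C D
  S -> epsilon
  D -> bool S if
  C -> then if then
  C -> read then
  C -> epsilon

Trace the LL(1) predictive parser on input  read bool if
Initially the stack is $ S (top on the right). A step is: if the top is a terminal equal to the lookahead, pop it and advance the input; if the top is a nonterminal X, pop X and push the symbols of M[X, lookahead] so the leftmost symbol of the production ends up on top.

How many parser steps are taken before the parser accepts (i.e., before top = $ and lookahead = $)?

7

step 1: stack=$ S  input=read bool if $  — expand S -> read C D
step 2: stack=$ D C read  input=read bool if $  — match read
step 3: stack=$ D C  input=bool if $  — expand C -> epsilon
step 4: stack=$ D  input=bool if $  — expand D -> bool S if
step 5: stack=$ if S bool  input=bool if $  — match bool
step 6: stack=$ if S  input=if $  — expand S -> epsilon
step 7: stack=$ if  input=if $  — match if
Accept reached after 7 steps.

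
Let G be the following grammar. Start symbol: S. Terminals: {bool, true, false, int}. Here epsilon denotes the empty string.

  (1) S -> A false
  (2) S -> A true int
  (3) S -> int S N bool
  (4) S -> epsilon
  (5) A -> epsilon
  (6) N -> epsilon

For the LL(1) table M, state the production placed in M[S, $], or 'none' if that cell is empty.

FIRST(A): from A->epsilon we get {epsilon}. So FIRST(A) = {epsilon}.
FIRST(N): from N->epsilon we get {epsilon}. So FIRST(N) = {epsilon}.
FIRST(S): from S->A false we get {false}; from S->A true int we get {true}; from S->int S N bool we get {int}; from S->epsilon we get {epsilon}. So FIRST(S) = {epsilon, false, int, true}.
FOLLOW(S) includes $ since S is the start symbol.
FOLLOW(S): in S->int S N bool, S is followed by N bool with FIRST {bool}. Thus FOLLOW(S) = {$, bool}.
For S -> A false: FIRST(A false) = {false}, so it goes in M[S, t] for t ∈ {false}.
For S -> A true int: FIRST(A true int) = {true}, so it goes in M[S, t] for t ∈ {true}.
For S -> int S N bool: FIRST(int S N bool) = {int}, so it goes in M[S, t] for t ∈ {int}.
For S -> epsilon: FIRST(epsilon) = {epsilon}, so it goes in M[S, t] for t ∈ {}; since epsilon ∈ FIRST, also for every t ∈ FOLLOW(S) = {$, bool}.

S -> epsilon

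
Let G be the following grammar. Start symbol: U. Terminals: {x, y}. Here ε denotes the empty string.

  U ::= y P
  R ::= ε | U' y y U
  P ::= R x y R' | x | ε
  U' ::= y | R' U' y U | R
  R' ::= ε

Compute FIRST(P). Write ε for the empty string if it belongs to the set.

{ε, x, y}

FIRST(U): from U::=y P we get {y}. So FIRST(U) = {y}.
FIRST(R'): from R'::=ε we get {ε}. So FIRST(R') = {ε}.
FIRST(R): from R::=ε we get {ε}; from R::=U' y y U we get {y}. So FIRST(R) = {ε, y}.
FIRST(P): from P::=R x y R' we get {x, y}; from P::=x we get {x}; from P::=ε we get {ε}. So FIRST(P) = {ε, x, y}.
FIRST(U'): from U'::=y we get {y}; from U'::=R' U' y U we get {y}; from U'::=R we get {ε, y}. So FIRST(U') = {ε, y}.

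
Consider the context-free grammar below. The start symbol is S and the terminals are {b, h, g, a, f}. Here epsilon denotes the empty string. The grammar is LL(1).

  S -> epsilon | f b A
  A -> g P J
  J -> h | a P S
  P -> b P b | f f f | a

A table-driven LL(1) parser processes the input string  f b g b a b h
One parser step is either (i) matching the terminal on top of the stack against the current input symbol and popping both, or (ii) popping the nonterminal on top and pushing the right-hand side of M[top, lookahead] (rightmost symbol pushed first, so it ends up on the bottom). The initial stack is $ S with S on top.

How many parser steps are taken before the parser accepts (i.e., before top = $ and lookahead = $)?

step 1: stack=$ S  input=f b g b a b h $  — expand S -> f b A
step 2: stack=$ A b f  input=f b g b a b h $  — match f
step 3: stack=$ A b  input=b g b a b h $  — match b
step 4: stack=$ A  input=g b a b h $  — expand A -> g P J
step 5: stack=$ J P g  input=g b a b h $  — match g
step 6: stack=$ J P  input=b a b h $  — expand P -> b P b
step 7: stack=$ J b P b  input=b a b h $  — match b
step 8: stack=$ J b P  input=a b h $  — expand P -> a
step 9: stack=$ J b a  input=a b h $  — match a
step 10: stack=$ J b  input=b h $  — match b
step 11: stack=$ J  input=h $  — expand J -> h
step 12: stack=$ h  input=h $  — match h
Accept reached after 12 steps.

12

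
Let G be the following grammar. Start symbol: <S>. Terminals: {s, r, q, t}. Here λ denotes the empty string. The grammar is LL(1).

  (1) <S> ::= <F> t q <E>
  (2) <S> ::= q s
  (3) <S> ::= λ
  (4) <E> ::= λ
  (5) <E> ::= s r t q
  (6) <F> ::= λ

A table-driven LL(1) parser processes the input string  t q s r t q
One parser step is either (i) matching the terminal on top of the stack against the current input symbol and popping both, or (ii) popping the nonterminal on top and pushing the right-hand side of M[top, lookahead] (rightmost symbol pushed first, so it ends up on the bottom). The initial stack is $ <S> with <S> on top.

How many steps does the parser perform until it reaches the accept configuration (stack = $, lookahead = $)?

step 1: stack=$ <S>  input=t q s r t q $  — expand <S> ::= <F> t q <E>
step 2: stack=$ <E> q t <F>  input=t q s r t q $  — expand <F> ::= λ
step 3: stack=$ <E> q t  input=t q s r t q $  — match t
step 4: stack=$ <E> q  input=q s r t q $  — match q
step 5: stack=$ <E>  input=s r t q $  — expand <E> ::= s r t q
step 6: stack=$ q t r s  input=s r t q $  — match s
step 7: stack=$ q t r  input=r t q $  — match r
step 8: stack=$ q t  input=t q $  — match t
step 9: stack=$ q  input=q $  — match q
Accept reached after 9 steps.

9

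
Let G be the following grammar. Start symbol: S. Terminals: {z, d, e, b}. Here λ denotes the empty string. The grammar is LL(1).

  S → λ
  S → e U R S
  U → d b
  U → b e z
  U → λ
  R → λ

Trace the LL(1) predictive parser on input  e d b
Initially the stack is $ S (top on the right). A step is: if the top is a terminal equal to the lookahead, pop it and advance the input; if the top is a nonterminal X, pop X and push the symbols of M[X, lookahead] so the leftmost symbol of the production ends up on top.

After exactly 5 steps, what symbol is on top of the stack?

     Stack      Input    Action
  1  $ S        e d b $  expand S → e U R S
  2  $ S R U e  e d b $  match e
  3  $ S R U    d b $    expand U → d b
  4  $ S R b d  d b $    match d
  5  $ S R b    b $      match b
Stack after step 5: $ S R (top = R).

R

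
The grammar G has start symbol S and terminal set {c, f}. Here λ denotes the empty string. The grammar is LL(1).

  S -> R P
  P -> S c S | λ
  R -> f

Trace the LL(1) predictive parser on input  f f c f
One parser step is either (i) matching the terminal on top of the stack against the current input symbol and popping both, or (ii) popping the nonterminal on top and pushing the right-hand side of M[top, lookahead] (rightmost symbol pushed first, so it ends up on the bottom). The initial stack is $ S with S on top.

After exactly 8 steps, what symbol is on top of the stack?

c

     Stack      Input      Action
  1  $ S        f f c f $  expand S -> R P
  2  $ P R      f f c f $  expand R -> f
  3  $ P f      f f c f $  match f
  4  $ P        f c f $    expand P -> S c S
  5  $ S c S    f c f $    expand S -> R P
  6  $ S c P R  f c f $    expand R -> f
  7  $ S c P f  f c f $    match f
  8  $ S c P    c f $      expand P -> λ
Stack after step 8: $ S c (top = c).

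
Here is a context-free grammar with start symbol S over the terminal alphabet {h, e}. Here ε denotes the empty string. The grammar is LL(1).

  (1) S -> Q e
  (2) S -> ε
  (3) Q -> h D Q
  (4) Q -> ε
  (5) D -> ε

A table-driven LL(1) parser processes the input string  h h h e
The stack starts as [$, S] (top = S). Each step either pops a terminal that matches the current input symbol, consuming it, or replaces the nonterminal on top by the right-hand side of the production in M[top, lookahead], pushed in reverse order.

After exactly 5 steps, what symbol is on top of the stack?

     Stack      Input      Action
  1  $ S        h h h e $  expand S -> Q e
  2  $ e Q      h h h e $  expand Q -> h D Q
  3  $ e Q D h  h h h e $  match h
  4  $ e Q D    h h e $    expand D -> ε
  5  $ e Q      h h e $    expand Q -> h D Q
Stack after step 5: $ e Q D h (top = h).

h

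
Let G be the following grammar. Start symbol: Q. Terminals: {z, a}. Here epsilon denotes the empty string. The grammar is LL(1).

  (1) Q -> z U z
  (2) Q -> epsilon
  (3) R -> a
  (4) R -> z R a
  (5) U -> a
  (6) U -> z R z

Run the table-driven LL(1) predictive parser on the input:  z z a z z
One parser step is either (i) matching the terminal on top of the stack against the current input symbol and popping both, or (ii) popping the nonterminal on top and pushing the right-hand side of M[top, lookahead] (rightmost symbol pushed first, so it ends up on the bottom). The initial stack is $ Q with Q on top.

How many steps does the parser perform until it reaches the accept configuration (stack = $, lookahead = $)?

8

step 1: stack=$ Q  input=z z a z z $  — expand Q -> z U z
step 2: stack=$ z U z  input=z z a z z $  — match z
step 3: stack=$ z U  input=z a z z $  — expand U -> z R z
step 4: stack=$ z z R z  input=z a z z $  — match z
step 5: stack=$ z z R  input=a z z $  — expand R -> a
step 6: stack=$ z z a  input=a z z $  — match a
step 7: stack=$ z z  input=z z $  — match z
step 8: stack=$ z  input=z $  — match z
Accept reached after 8 steps.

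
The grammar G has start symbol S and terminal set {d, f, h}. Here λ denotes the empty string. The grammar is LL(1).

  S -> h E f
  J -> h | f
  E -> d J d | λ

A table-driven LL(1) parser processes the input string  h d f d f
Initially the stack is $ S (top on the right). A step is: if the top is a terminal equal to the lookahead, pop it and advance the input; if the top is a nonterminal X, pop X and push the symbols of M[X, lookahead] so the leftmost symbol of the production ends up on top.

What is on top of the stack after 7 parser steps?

step 1: stack=$ S  input=h d f d f $  — expand S -> h E f
step 2: stack=$ f E h  input=h d f d f $  — match h
step 3: stack=$ f E  input=d f d f $  — expand E -> d J d
step 4: stack=$ f d J d  input=d f d f $  — match d
step 5: stack=$ f d J  input=f d f $  — expand J -> f
step 6: stack=$ f d f  input=f d f $  — match f
step 7: stack=$ f d  input=d f $  — match d
Stack after step 7: $ f (top = f).

f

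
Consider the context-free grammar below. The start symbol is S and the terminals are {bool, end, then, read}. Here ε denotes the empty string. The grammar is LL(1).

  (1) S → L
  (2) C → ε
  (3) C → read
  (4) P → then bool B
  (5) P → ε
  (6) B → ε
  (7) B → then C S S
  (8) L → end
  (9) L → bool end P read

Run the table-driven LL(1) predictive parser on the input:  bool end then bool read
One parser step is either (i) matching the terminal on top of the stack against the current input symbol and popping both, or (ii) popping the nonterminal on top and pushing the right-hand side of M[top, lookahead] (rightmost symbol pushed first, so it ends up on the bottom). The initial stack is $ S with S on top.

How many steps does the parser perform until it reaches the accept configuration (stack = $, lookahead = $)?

9

step 1: stack=$ S  input=bool end then bool read $  — expand S → L
step 2: stack=$ L  input=bool end then bool read $  — expand L → bool end P read
step 3: stack=$ read P end bool  input=bool end then bool read $  — match bool
step 4: stack=$ read P end  input=end then bool read $  — match end
step 5: stack=$ read P  input=then bool read $  — expand P → then bool B
step 6: stack=$ read B bool then  input=then bool read $  — match then
step 7: stack=$ read B bool  input=bool read $  — match bool
step 8: stack=$ read B  input=read $  — expand B → ε
step 9: stack=$ read  input=read $  — match read
Accept reached after 9 steps.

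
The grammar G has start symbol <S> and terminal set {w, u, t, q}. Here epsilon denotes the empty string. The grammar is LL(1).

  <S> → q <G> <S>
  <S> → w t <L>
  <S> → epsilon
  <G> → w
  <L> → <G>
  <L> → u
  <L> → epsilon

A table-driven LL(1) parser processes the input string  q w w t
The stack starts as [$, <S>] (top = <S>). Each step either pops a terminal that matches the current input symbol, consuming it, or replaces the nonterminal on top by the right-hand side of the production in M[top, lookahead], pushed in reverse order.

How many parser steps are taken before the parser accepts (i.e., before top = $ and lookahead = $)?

step 1: stack=$ <S>  input=q w w t $  — expand <S> → q <G> <S>
step 2: stack=$ <S> <G> q  input=q w w t $  — match q
step 3: stack=$ <S> <G>  input=w w t $  — expand <G> → w
step 4: stack=$ <S> w  input=w w t $  — match w
step 5: stack=$ <S>  input=w t $  — expand <S> → w t <L>
step 6: stack=$ <L> t w  input=w t $  — match w
step 7: stack=$ <L> t  input=t $  — match t
step 8: stack=$ <L>  input=$  — expand <L> → epsilon
Accept reached after 8 steps.

8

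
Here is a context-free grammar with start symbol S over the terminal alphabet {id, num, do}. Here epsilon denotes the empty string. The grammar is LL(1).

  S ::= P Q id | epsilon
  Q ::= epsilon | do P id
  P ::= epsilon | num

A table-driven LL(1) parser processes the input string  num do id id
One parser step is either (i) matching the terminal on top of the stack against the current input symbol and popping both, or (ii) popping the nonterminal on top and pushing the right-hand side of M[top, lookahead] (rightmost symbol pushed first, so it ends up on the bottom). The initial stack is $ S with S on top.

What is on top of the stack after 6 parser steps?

id

     Stack         Input           Action
  1  $ S           num do id id $  expand S ::= P Q id
  2  $ id Q P      num do id id $  expand P ::= num
  3  $ id Q num    num do id id $  match num
  4  $ id Q        do id id $      expand Q ::= do P id
  5  $ id id P do  do id id $      match do
  6  $ id id P     id id $         expand P ::= epsilon
Stack after step 6: $ id id (top = id).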